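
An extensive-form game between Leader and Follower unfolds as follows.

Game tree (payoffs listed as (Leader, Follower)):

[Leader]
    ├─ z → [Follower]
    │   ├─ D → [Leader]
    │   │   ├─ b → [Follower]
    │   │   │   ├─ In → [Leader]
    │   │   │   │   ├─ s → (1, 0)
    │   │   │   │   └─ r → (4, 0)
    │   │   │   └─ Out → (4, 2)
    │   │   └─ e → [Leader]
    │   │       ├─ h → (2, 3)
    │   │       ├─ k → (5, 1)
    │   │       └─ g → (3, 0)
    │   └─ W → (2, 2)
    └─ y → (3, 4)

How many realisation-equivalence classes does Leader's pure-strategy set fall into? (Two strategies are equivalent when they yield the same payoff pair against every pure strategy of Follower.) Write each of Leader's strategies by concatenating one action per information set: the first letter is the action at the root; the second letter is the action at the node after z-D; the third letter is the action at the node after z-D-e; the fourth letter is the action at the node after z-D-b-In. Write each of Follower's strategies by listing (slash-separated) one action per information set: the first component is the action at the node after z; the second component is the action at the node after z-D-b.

Leader has 24 pure strategies: zbhs, zbhr, zbks, zbkr, zbgs, zbgr, zehs, zehr, zeks, zekr, zegs, zegr, ybhs, ybhr, ybks, ybkr, ybgs, ybgr, yehs, yehr, yeks, yekr, yegs, yegr. Columns: D/In, D/Out, W/In, W/Out.
{zbhs, zbks, zbgs} → row (1,0) (4,2) (2,2) (2,2)
{zbhr, zbkr, zbgr} → row (4,0) (4,2) (2,2) (2,2)
{zehs, zehr} → row (2,3) (2,3) (2,2) (2,2)
{zeks, zekr} → row (5,1) (5,1) (2,2) (2,2)
{zegs, zegr} → row (3,0) (3,0) (2,2) (2,2)
{ybhs, ybhr, ybks, ybkr, ybgs, ybgr, yehs, yehr, yeks, yekr, yegs, yegr} → row (3,4) (3,4) (3,4) (3,4)
That's 6 distinct rows out of 24 strategies.

6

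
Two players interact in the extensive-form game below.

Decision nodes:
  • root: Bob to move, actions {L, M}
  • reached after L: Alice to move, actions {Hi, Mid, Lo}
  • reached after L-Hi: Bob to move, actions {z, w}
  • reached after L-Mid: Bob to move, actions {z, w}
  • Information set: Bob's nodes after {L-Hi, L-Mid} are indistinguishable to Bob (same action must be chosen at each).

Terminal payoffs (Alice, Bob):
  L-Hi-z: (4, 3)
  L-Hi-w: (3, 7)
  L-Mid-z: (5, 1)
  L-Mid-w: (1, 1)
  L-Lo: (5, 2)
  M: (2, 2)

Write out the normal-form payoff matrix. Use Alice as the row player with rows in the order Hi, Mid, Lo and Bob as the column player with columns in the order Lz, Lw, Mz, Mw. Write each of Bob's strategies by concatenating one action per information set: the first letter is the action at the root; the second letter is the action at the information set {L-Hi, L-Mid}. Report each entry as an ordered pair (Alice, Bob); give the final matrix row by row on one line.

           Lz       Lw       Mz       Mw
  Hi    (4,3)    (3,7)    (2,2)    (2,2)
 Mid    (5,1)    (1,1)    (2,2)    (2,2)
  Lo    (5,2)    (5,2)    (2,2)    (2,2)

Hi: (4,3) (3,7) (2,2) (2,2) | Mid: (5,1) (1,1) (2,2) (2,2) | Lo: (5,2) (5,2) (2,2) (2,2)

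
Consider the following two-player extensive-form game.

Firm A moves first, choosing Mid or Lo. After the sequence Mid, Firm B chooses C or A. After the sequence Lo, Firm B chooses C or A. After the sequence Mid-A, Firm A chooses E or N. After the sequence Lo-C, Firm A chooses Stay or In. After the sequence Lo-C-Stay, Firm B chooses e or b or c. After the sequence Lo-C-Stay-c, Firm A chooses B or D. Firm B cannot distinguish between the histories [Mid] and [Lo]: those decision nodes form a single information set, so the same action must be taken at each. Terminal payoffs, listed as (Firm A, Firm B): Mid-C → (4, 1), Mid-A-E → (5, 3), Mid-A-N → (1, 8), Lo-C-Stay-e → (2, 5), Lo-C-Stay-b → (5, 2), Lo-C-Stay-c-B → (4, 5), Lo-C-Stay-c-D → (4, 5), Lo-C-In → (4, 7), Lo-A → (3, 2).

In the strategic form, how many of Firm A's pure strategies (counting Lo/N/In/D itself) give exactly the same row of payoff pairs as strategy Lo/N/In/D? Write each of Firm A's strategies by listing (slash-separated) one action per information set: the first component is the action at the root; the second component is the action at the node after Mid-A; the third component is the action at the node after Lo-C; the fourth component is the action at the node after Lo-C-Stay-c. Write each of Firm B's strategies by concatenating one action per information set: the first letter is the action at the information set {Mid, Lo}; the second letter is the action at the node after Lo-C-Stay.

Row for Lo/N/In/D (columns Ce, Cb, Cc, Ae, Ab, Ac): (4,7) (4,7) (4,7) (3,2) (3,2) (3,2).
Under Lo/N/In/D, Firm A's choice at the node after Mid-A and at the node after Lo-C-Stay-c can never be reached regardless of what Firm B does, so varying those choices leaves every outcome unchanged.
Holding the reachable choices fixed and varying the unreachable ones freely already gives 2 × 2 = 4 equivalent strategies.
No other strategy reproduces this row, so those 4 are the full class: Lo/E/In/B, Lo/E/In/D, Lo/N/In/B, Lo/N/In/D.

4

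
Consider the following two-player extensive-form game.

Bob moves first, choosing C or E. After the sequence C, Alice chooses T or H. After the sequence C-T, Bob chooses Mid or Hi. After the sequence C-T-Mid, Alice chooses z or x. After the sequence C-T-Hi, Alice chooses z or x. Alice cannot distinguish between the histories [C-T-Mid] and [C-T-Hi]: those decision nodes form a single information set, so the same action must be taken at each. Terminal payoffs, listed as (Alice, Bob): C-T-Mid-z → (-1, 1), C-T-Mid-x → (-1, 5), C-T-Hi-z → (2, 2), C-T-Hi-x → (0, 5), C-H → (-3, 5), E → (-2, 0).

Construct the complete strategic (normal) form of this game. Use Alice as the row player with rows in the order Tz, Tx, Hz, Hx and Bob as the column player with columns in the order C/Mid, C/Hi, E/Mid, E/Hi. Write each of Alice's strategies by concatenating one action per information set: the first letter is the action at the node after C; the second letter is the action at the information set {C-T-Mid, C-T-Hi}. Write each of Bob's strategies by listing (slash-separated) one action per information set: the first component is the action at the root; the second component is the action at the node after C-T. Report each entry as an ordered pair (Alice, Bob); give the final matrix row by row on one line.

Tz: (-1,1) (2,2) (-2,0) (-2,0) | Tx: (-1,5) (0,5) (-2,0) (-2,0) | Hz: (-3,5) (-3,5) (-2,0) (-2,0) | Hx: (-3,5) (-3,5) (-2,0) (-2,0)

Row Tz: C/Mid→(-1,1), C/Hi→(2,2), E/Mid→(-2,0), E/Hi→(-2,0)
Row Tx: C/Mid→(-1,5), C/Hi→(0,5), E/Mid→(-2,0), E/Hi→(-2,0)
Row Hz: C/Mid→(-3,5), C/Hi→(-3,5), E/Mid→(-2,0), E/Hi→(-2,0)
Row Hx: C/Mid→(-3,5), C/Hi→(-3,5), E/Mid→(-2,0), E/Hi→(-2,0)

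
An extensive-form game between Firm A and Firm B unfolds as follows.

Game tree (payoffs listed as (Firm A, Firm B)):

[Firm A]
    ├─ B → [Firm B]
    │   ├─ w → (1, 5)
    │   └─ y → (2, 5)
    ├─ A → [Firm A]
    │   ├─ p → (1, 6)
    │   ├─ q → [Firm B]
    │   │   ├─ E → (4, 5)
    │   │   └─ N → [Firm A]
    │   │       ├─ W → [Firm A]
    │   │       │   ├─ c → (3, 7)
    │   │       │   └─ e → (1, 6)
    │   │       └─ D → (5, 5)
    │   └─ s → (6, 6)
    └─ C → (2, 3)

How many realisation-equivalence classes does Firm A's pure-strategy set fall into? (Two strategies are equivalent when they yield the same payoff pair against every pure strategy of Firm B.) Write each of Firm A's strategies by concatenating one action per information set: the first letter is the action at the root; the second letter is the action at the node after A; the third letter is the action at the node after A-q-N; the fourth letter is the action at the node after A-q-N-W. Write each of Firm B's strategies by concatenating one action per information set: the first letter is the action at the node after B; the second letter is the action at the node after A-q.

Firm A has 36 pure strategies: BpWc, BpWe, BpDc, BpDe, BqWc, BqWe, BqDc, BqDe, BsWc, BsWe, BsDc, BsDe, ApWc, ApWe, ApDc, ApDe, AqWc, AqWe, AqDc, AqDe, AsWc, AsWe, AsDc, AsDe, CpWc, CpWe, CpDc, CpDe, CqWc, CqWe, CqDc, CqDe, CsWc, CsWe, CsDc, CsDe. Columns: wE, wN, yE, yN.
{BpWc, BpWe, BpDc, BpDe, BqWc, BqWe, BqDc, BqDe, BsWc, BsWe, BsDc, BsDe} → row (1,5) (1,5) (2,5) (2,5)
{ApWc, ApWe, ApDc, ApDe} → row (1,6) (1,6) (1,6) (1,6)
{AqWc} → row (4,5) (3,7) (4,5) (3,7)
{AqWe} → row (4,5) (1,6) (4,5) (1,6)
{AqDc, AqDe} → row (4,5) (5,5) (4,5) (5,5)
{AsWc, AsWe, AsDc, AsDe} → row (6,6) (6,6) (6,6) (6,6)
{CpWc, CpWe, CpDc, CpDe, CqWc, CqWe, CqDc, CqDe, CsWc, CsWe, CsDc, CsDe} → row (2,3) (2,3) (2,3) (2,3)
That's 7 distinct rows out of 36 strategies.

7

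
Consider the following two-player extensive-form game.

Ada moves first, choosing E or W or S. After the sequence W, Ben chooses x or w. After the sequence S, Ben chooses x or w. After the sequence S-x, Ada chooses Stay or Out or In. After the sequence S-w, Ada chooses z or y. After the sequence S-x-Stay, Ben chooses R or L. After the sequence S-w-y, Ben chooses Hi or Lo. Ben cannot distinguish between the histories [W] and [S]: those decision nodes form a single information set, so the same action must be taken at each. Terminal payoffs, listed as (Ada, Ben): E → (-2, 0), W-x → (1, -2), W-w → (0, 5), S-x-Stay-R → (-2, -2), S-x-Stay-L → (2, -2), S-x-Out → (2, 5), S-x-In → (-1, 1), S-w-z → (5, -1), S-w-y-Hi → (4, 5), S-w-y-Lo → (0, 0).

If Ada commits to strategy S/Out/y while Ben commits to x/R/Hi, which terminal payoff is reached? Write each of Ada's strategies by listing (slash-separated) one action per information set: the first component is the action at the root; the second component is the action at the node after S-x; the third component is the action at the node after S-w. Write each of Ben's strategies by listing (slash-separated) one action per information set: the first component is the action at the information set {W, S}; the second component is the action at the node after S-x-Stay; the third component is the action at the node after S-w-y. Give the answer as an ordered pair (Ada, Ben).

Trace the play path from the root:
  Ada plays S
  Ben plays x at [S]
  Ada plays Out at [S-x]
→ terminal payoff (2, 5).
(Ada's choice at the node after S-w is never reached on this path, so it doesn't affect the outcome.)

(2, 5)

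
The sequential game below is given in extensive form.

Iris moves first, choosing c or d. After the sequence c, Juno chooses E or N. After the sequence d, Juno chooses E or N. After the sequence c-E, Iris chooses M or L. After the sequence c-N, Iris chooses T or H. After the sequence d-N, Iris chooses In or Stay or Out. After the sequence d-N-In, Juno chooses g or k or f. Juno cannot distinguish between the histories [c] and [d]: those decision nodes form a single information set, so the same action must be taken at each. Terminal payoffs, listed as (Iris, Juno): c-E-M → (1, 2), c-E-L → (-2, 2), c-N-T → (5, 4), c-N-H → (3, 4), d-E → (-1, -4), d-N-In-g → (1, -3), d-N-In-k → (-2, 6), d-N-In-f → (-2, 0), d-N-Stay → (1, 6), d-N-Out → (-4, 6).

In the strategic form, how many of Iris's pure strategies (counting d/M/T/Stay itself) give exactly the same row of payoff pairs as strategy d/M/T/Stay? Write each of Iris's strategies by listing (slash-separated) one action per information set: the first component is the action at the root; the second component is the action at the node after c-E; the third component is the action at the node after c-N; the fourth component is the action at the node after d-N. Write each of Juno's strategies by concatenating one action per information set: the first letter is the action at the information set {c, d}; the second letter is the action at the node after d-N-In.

Row for d/M/T/Stay (columns Eg, Ek, Ef, Ng, Nk, Nf): (-1,-4) (-1,-4) (-1,-4) (1,6) (1,6) (1,6).
Under d/M/T/Stay, Iris's choice at the node after c-E and at the node after c-N can never be reached regardless of what Juno does, so varying those choices leaves every outcome unchanged.
Holding the reachable choices fixed and varying the unreachable ones freely already gives 2 × 2 = 4 equivalent strategies.
No other strategy reproduces this row, so those 4 are the full class: d/M/T/Stay, d/M/H/Stay, d/L/T/Stay, d/L/H/Stay.

4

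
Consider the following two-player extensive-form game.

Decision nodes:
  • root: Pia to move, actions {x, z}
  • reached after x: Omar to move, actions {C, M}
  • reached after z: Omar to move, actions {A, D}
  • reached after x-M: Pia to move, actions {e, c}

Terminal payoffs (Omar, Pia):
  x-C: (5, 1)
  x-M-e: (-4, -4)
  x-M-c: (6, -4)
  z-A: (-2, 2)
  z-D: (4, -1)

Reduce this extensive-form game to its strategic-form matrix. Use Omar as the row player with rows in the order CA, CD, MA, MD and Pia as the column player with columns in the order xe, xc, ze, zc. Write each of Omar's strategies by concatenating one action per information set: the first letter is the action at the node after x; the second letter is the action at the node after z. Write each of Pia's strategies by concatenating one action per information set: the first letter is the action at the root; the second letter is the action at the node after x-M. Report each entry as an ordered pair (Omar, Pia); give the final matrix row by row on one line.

CA: (5,1) (5,1) (-2,2) (-2,2) | CD: (5,1) (5,1) (4,-1) (4,-1) | MA: (-4,-4) (6,-4) (-2,2) (-2,2) | MD: (-4,-4) (6,-4) (4,-1) (4,-1)

Row CA: xe→(5,1), xc→(5,1), ze→(-2,2), zc→(-2,2)
Row CD: xe→(5,1), xc→(5,1), ze→(4,-1), zc→(4,-1)
Row MA: xe→(-4,-4), xc→(6,-4), ze→(-2,2), zc→(-2,2)
Row MD: xe→(-4,-4), xc→(6,-4), ze→(4,-1), zc→(4,-1)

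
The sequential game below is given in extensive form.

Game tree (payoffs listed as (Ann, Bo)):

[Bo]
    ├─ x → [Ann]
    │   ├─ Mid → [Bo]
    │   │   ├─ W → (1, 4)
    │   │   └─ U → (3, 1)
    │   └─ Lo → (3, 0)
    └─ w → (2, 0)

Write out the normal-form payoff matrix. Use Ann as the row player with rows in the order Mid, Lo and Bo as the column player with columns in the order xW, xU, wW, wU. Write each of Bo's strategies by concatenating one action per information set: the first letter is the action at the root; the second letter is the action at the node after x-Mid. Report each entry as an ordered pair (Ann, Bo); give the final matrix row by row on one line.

Mid: (1,4) (3,1) (2,0) (2,0) | Lo: (3,0) (3,0) (2,0) (2,0)

           xW       xU       wW       wU
 Mid    (1,4)    (3,1)    (2,0)    (2,0)
  Lo    (3,0)    (3,0)    (2,0)    (2,0)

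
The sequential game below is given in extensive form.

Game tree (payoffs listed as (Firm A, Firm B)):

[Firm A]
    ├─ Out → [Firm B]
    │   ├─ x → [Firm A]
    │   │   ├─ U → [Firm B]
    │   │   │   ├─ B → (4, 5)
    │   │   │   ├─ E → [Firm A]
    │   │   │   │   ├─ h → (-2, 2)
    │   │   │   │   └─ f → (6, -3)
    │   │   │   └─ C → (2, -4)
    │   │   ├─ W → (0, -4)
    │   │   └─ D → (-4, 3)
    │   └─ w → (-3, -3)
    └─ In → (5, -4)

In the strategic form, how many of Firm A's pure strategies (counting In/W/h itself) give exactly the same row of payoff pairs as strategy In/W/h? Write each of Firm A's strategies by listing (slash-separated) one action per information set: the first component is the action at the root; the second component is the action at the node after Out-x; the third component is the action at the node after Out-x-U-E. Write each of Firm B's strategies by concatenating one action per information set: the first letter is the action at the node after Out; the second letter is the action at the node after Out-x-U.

6

Row for In/W/h (columns xB, xE, xC, wB, wE, wC): (5,-4) (5,-4) (5,-4) (5,-4) (5,-4) (5,-4).
Under In/W/h, Firm A's choice at the node after Out-x and at the node after Out-x-U-E can never be reached regardless of what Firm B does, so varying those choices leaves every outcome unchanged.
Holding the reachable choices fixed and varying the unreachable ones freely already gives 3 × 2 = 6 equivalent strategies.
No other strategy reproduces this row, so those 6 are the full class: In/U/h, In/U/f, In/W/h, In/W/f, In/D/h, In/D/f.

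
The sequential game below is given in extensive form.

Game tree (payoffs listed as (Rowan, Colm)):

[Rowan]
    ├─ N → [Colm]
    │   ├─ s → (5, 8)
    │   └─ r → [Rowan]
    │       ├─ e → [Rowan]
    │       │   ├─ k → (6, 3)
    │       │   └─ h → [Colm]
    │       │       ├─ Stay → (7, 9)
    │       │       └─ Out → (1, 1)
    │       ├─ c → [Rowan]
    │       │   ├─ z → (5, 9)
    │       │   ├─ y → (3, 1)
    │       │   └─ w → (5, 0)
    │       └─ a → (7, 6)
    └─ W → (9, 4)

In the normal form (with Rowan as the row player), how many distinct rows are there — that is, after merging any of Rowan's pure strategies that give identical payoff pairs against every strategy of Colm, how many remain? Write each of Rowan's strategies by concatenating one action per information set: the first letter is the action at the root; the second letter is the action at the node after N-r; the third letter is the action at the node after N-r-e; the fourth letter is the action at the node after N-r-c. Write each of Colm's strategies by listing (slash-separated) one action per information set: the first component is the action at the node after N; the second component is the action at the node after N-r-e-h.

Rowan has 36 pure strategies: Nekz, Neky, Nekw, Nehz, Nehy, Nehw, Nckz, Ncky, Nckw, Nchz, Nchy, Nchw, Nakz, Naky, Nakw, Nahz, Nahy, Nahw, Wekz, Weky, Wekw, Wehz, Wehy, Wehw, Wckz, Wcky, Wckw, Wchz, Wchy, Wchw, Wakz, Waky, Wakw, Wahz, Wahy, Wahw. Columns: s/Stay, s/Out, r/Stay, r/Out.
{Nekz, Neky, Nekw} → row (5,8) (5,8) (6,3) (6,3)
{Nehz, Nehy, Nehw} → row (5,8) (5,8) (7,9) (1,1)
{Nckz, Nchz} → row (5,8) (5,8) (5,9) (5,9)
{Ncky, Nchy} → row (5,8) (5,8) (3,1) (3,1)
{Nckw, Nchw} → row (5,8) (5,8) (5,0) (5,0)
{Nakz, Naky, Nakw, Nahz, Nahy, Nahw} → row (5,8) (5,8) (7,6) (7,6)
{Wekz, Weky, Wekw, Wehz, Wehy, Wehw, Wckz, Wcky, Wckw, Wchz, Wchy, Wchw, Wakz, Waky, Wakw, Wahz, Wahy, Wahw} → row (9,4) (9,4) (9,4) (9,4)
That's 7 distinct rows out of 36 strategies.

7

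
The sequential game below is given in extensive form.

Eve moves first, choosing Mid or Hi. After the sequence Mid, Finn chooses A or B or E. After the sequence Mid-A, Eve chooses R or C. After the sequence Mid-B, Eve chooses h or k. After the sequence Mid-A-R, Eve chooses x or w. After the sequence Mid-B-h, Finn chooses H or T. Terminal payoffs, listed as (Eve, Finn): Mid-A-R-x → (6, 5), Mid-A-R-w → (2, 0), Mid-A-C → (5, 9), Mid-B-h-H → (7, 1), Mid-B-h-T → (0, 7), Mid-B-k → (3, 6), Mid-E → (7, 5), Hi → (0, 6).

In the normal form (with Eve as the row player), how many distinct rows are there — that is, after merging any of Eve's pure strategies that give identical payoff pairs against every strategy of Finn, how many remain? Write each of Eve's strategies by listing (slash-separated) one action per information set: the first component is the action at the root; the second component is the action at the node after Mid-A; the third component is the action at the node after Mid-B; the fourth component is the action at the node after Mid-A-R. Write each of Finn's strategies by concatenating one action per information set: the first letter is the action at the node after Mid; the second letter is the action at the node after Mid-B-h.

7

Eve has 16 pure strategies: Mid/R/h/x, Mid/R/h/w, Mid/R/k/x, Mid/R/k/w, Mid/C/h/x, Mid/C/h/w, Mid/C/k/x, Mid/C/k/w, Hi/R/h/x, Hi/R/h/w, Hi/R/k/x, Hi/R/k/w, Hi/C/h/x, Hi/C/h/w, Hi/C/k/x, Hi/C/k/w. Columns: AH, AT, BH, BT, EH, ET.
{Mid/R/h/x} → row (6,5) (6,5) (7,1) (0,7) (7,5) (7,5)
{Mid/R/h/w} → row (2,0) (2,0) (7,1) (0,7) (7,5) (7,5)
{Mid/R/k/x} → row (6,5) (6,5) (3,6) (3,6) (7,5) (7,5)
{Mid/R/k/w} → row (2,0) (2,0) (3,6) (3,6) (7,5) (7,5)
{Mid/C/h/x, Mid/C/h/w} → row (5,9) (5,9) (7,1) (0,7) (7,5) (7,5)
{Mid/C/k/x, Mid/C/k/w} → row (5,9) (5,9) (3,6) (3,6) (7,5) (7,5)
{Hi/R/h/x, Hi/R/h/w, Hi/R/k/x, Hi/R/k/w, Hi/C/h/x, Hi/C/h/w, Hi/C/k/x, Hi/C/k/w} → row (0,6) (0,6) (0,6) (0,6) (0,6) (0,6)
That's 7 distinct rows out of 16 strategies.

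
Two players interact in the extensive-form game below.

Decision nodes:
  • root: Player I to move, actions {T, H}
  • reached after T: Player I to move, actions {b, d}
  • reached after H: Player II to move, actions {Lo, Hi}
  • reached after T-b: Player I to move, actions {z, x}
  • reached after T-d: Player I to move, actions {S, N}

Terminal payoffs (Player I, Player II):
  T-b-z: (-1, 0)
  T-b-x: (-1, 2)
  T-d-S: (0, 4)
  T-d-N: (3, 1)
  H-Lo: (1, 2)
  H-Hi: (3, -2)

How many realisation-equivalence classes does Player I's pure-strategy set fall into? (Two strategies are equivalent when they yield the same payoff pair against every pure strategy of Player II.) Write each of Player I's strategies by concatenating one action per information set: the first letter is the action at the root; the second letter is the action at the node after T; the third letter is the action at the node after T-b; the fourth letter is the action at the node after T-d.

Player I has 16 pure strategies: TbzS, TbzN, TbxS, TbxN, TdzS, TdzN, TdxS, TdxN, HbzS, HbzN, HbxS, HbxN, HdzS, HdzN, HdxS, HdxN. Columns: Lo, Hi.
{TbzS, TbzN} → row (-1,0) (-1,0)
{TbxS, TbxN} → row (-1,2) (-1,2)
{TdzS, TdxS} → row (0,4) (0,4)
{TdzN, TdxN} → row (3,1) (3,1)
{HbzS, HbzN, HbxS, HbxN, HdzS, HdzN, HdxS, HdxN} → row (1,2) (3,-2)
That's 5 distinct rows out of 16 strategies.

5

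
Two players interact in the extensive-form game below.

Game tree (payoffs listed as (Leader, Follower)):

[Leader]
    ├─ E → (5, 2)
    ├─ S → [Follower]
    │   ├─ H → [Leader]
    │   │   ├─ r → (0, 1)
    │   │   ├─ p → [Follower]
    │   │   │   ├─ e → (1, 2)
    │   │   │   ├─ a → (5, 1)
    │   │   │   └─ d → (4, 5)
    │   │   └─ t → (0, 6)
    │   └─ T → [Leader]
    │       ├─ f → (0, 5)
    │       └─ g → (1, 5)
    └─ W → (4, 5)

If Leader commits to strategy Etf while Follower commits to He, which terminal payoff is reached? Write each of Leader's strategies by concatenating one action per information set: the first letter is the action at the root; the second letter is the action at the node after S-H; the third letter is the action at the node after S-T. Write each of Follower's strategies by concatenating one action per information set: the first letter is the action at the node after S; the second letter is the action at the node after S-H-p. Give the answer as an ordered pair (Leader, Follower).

Trace the play path from the root:
  Leader plays E
→ terminal payoff (5, 2).
(Leader's choice at the node after S-H is never reached on this path, so it doesn't affect the outcome.)

(5, 2)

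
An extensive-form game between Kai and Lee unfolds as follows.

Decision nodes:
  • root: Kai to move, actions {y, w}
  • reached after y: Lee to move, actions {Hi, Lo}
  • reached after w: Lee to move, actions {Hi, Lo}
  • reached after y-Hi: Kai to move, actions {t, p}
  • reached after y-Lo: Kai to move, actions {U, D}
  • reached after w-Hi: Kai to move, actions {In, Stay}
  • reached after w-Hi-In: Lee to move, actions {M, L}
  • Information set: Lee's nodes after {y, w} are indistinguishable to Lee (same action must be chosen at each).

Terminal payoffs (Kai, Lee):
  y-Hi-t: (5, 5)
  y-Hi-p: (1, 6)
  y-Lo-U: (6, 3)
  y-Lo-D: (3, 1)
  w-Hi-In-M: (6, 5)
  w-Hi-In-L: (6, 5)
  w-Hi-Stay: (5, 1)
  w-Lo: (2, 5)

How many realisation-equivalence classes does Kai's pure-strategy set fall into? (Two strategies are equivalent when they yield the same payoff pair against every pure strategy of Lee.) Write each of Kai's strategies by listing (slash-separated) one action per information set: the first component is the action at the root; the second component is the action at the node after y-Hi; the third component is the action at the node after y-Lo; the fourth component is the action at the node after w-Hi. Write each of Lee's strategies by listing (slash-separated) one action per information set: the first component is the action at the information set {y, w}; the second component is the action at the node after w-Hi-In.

6

Kai has 16 pure strategies: y/t/U/In, y/t/U/Stay, y/t/D/In, y/t/D/Stay, y/p/U/In, y/p/U/Stay, y/p/D/In, y/p/D/Stay, w/t/U/In, w/t/U/Stay, w/t/D/In, w/t/D/Stay, w/p/U/In, w/p/U/Stay, w/p/D/In, w/p/D/Stay. Columns: Hi/M, Hi/L, Lo/M, Lo/L.
{y/t/U/In, y/t/U/Stay} → row (5,5) (5,5) (6,3) (6,3)
{y/t/D/In, y/t/D/Stay} → row (5,5) (5,5) (3,1) (3,1)
{y/p/U/In, y/p/U/Stay} → row (1,6) (1,6) (6,3) (6,3)
{y/p/D/In, y/p/D/Stay} → row (1,6) (1,6) (3,1) (3,1)
{w/t/U/In, w/t/D/In, w/p/U/In, w/p/D/In} → row (6,5) (6,5) (2,5) (2,5)
{w/t/U/Stay, w/t/D/Stay, w/p/U/Stay, w/p/D/Stay} → row (5,1) (5,1) (2,5) (2,5)
That's 6 distinct rows out of 16 strategies.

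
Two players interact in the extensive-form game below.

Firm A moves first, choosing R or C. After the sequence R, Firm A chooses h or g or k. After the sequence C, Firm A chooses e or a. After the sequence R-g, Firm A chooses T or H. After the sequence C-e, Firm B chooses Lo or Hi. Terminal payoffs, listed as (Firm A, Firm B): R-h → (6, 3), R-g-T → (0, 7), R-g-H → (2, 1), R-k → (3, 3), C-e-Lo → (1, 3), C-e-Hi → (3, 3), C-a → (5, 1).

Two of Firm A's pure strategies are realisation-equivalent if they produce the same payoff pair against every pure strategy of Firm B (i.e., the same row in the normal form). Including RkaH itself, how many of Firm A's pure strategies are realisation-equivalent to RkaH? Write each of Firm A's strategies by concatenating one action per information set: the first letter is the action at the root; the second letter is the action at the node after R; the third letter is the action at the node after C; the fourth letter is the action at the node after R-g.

4

Row for RkaH (columns Lo, Hi): (3,3) (3,3).
Under RkaH, Firm A's choice at the node after C and at the node after R-g can never be reached regardless of what Firm B does, so varying those choices leaves every outcome unchanged.
Holding the reachable choices fixed and varying the unreachable ones freely already gives 2 × 2 = 4 equivalent strategies.
No other strategy reproduces this row, so those 4 are the full class: RkeT, RkeH, RkaT, RkaH.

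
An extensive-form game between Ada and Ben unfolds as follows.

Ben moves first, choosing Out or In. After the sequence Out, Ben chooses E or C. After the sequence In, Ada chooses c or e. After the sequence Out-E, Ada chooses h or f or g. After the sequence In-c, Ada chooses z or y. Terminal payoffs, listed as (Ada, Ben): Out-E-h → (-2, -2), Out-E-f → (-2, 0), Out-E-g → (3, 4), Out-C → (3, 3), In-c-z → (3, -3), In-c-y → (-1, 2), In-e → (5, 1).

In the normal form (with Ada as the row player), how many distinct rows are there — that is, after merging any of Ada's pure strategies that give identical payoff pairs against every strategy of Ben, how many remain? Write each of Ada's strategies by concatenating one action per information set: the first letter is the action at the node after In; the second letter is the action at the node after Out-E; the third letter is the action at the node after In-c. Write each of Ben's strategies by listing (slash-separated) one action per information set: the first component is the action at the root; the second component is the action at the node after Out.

Ada has 12 pure strategies: chz, chy, cfz, cfy, cgz, cgy, ehz, ehy, efz, efy, egz, egy. Columns: Out/E, Out/C, In/E, In/C.
{chz} → row (-2,-2) (3,3) (3,-3) (3,-3)
{chy} → row (-2,-2) (3,3) (-1,2) (-1,2)
{cfz} → row (-2,0) (3,3) (3,-3) (3,-3)
{cfy} → row (-2,0) (3,3) (-1,2) (-1,2)
{cgz} → row (3,4) (3,3) (3,-3) (3,-3)
{cgy} → row (3,4) (3,3) (-1,2) (-1,2)
{ehz, ehy} → row (-2,-2) (3,3) (5,1) (5,1)
{efz, efy} → row (-2,0) (3,3) (5,1) (5,1)
{egz, egy} → row (3,4) (3,3) (5,1) (5,1)
That's 9 distinct rows out of 12 strategies.

9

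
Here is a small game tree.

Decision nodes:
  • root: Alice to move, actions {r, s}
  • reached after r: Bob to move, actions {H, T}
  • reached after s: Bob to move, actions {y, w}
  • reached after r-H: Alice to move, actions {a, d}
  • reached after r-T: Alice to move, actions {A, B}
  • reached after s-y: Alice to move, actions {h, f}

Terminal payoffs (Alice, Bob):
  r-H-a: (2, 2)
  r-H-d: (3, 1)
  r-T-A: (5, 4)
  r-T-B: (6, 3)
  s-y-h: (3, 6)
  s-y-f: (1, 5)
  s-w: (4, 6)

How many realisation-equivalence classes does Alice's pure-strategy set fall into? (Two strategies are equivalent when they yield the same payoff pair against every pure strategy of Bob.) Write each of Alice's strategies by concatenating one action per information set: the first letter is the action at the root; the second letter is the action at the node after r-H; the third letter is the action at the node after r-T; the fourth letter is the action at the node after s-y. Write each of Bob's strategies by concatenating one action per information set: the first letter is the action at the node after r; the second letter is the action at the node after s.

Alice has 16 pure strategies: raAh, raAf, raBh, raBf, rdAh, rdAf, rdBh, rdBf, saAh, saAf, saBh, saBf, sdAh, sdAf, sdBh, sdBf. Columns: Hy, Hw, Ty, Tw.
{raAh, raAf} → row (2,2) (2,2) (5,4) (5,4)
{raBh, raBf} → row (2,2) (2,2) (6,3) (6,3)
{rdAh, rdAf} → row (3,1) (3,1) (5,4) (5,4)
{rdBh, rdBf} → row (3,1) (3,1) (6,3) (6,3)
{saAh, saBh, sdAh, sdBh} → row (3,6) (4,6) (3,6) (4,6)
{saAf, saBf, sdAf, sdBf} → row (1,5) (4,6) (1,5) (4,6)
That's 6 distinct rows out of 16 strategies.

6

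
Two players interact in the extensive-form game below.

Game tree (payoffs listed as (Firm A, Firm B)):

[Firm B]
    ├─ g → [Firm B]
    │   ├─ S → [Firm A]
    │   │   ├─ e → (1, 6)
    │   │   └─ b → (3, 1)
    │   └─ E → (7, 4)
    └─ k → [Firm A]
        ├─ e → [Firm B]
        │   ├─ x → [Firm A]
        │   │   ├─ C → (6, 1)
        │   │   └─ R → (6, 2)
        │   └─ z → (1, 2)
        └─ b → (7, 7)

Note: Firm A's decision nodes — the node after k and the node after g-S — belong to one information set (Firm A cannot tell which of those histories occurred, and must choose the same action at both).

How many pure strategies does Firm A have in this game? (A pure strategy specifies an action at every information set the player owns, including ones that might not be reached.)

4

Firm A owns the information set {k, g-S} with actions {e, b} — two choices.
Firm A owns the node after k-e-x with actions {C, R} — two choices.
A pure strategy fixes one action at each information set independently, so the count is the product 2 × 2 = 4.
(For reference, Firm B has 8 pure strategies, giving a 4×8 normal-form matrix.)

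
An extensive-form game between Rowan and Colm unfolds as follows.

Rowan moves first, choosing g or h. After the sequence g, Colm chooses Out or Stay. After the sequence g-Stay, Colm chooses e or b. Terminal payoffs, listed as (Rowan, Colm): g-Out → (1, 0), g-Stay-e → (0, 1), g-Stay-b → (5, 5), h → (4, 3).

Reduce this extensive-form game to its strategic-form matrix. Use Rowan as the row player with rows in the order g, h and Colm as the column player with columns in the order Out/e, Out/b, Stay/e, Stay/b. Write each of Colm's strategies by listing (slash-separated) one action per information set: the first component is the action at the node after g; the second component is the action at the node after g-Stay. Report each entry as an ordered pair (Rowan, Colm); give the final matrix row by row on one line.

g: (1,0) (1,0) (0,1) (5,5) | h: (4,3) (4,3) (4,3) (4,3)

        Out/e    Out/b   Stay/e   Stay/b
   g    (1,0)    (1,0)    (0,1)    (5,5)
   h    (4,3)    (4,3)    (4,3)    (4,3)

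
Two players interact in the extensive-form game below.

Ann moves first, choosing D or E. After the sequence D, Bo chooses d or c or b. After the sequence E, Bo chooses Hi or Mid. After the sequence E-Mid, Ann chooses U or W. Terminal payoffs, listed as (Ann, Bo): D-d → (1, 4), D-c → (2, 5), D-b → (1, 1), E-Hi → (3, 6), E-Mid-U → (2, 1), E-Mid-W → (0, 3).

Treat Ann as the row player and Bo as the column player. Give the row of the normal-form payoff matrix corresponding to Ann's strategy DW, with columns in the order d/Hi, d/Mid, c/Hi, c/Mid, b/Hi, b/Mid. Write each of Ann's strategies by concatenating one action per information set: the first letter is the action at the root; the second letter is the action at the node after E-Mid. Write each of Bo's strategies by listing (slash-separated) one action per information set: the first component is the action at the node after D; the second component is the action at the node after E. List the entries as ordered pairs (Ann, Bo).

vs d/Hi: Ann plays D → Bo plays d at [D] → (1, 4)
vs d/Mid: Ann plays D → Bo plays d at [D] → (1, 4)
vs c/Hi: Ann plays D → Bo plays c at [D] → (2, 5)
vs c/Mid: Ann plays D → Bo plays c at [D] → (2, 5)
vs b/Hi: Ann plays D → Bo plays b at [D] → (1, 1)
vs b/Mid: Ann plays D → Bo plays b at [D] → (1, 1)

(1,4) (1,4) (2,5) (2,5) (1,1) (1,1)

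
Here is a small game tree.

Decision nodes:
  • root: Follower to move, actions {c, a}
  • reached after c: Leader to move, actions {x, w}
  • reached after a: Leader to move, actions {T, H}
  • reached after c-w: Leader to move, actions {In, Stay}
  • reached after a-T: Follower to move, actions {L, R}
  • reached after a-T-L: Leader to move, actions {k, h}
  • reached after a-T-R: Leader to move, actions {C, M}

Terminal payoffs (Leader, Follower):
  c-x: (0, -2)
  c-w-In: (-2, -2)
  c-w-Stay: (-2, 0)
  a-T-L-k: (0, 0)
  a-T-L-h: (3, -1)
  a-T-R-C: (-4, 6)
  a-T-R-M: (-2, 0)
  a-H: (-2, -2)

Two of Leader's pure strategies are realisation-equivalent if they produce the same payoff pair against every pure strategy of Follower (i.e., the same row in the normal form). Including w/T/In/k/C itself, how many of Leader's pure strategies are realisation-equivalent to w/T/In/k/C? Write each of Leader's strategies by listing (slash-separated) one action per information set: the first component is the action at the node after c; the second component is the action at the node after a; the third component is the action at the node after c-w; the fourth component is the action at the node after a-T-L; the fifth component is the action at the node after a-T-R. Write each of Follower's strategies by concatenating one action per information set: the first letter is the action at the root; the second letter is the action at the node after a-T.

1

Row for w/T/In/k/C (columns cL, cR, aL, aR): (-2,-2) (-2,-2) (0,0) (-4,6).
Every one of Leader's information sets is on the play path for some reply by Follower when Leader follows w/T/In/k/C.
Changing the action at any of them therefore changes at least one column, so only w/T/In/k/C itself gives this row.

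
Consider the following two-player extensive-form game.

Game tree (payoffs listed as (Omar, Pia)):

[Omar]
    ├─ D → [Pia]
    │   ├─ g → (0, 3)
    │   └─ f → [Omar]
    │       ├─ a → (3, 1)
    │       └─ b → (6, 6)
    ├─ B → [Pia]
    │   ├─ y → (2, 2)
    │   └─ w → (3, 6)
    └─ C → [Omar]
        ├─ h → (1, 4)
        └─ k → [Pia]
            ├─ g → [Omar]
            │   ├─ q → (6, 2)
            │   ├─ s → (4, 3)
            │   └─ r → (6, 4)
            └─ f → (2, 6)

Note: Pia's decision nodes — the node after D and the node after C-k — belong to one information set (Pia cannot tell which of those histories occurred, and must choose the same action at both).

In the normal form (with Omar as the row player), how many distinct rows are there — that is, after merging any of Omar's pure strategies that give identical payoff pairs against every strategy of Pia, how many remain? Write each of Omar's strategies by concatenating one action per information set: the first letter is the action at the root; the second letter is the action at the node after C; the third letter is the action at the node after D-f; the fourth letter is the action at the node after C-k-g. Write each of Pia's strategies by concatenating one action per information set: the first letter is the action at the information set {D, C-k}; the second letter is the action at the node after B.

7

Omar has 36 pure strategies: Dhaq, Dhas, Dhar, Dhbq, Dhbs, Dhbr, Dkaq, Dkas, Dkar, Dkbq, Dkbs, Dkbr, Bhaq, Bhas, Bhar, Bhbq, Bhbs, Bhbr, Bkaq, Bkas, Bkar, Bkbq, Bkbs, Bkbr, Chaq, Chas, Char, Chbq, Chbs, Chbr, Ckaq, Ckas, Ckar, Ckbq, Ckbs, Ckbr. Columns: gy, gw, fy, fw.
{Dhaq, Dhas, Dhar, Dkaq, Dkas, Dkar} → row (0,3) (0,3) (3,1) (3,1)
{Dhbq, Dhbs, Dhbr, Dkbq, Dkbs, Dkbr} → row (0,3) (0,3) (6,6) (6,6)
{Bhaq, Bhas, Bhar, Bhbq, Bhbs, Bhbr, Bkaq, Bkas, Bkar, Bkbq, Bkbs, Bkbr} → row (2,2) (3,6) (2,2) (3,6)
{Chaq, Chas, Char, Chbq, Chbs, Chbr} → row (1,4) (1,4) (1,4) (1,4)
{Ckaq, Ckbq} → row (6,2) (6,2) (2,6) (2,6)
{Ckas, Ckbs} → row (4,3) (4,3) (2,6) (2,6)
{Ckar, Ckbr} → row (6,4) (6,4) (2,6) (2,6)
That's 7 distinct rows out of 36 strategies.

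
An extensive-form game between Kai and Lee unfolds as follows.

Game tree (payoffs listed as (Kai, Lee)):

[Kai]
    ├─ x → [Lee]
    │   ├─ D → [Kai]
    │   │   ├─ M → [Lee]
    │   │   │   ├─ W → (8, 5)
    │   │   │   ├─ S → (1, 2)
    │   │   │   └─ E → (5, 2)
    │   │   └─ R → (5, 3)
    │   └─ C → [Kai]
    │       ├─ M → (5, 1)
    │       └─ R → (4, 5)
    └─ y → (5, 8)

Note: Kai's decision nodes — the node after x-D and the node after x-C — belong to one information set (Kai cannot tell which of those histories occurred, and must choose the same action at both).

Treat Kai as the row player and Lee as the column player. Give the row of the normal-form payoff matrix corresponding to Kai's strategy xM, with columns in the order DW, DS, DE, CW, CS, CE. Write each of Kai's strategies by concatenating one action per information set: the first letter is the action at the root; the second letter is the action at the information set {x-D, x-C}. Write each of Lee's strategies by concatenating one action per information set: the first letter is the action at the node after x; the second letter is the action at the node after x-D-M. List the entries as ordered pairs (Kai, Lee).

(8,5) (1,2) (5,2) (5,1) (5,1) (5,1)

vs DW: Kai plays x → Lee plays D at [x] → Kai plays M at [x-D] → Lee plays W at [x-D-M] → (8, 5)
vs DS: Kai plays x → Lee plays D at [x] → Kai plays M at [x-D] → Lee plays S at [x-D-M] → (1, 2)
vs DE: Kai plays x → Lee plays D at [x] → Kai plays M at [x-D] → Lee plays E at [x-D-M] → (5, 2)
vs CW: Kai plays x → Lee plays C at [x] → Kai plays M at [x-C] → (5, 1)
vs CS: Kai plays x → Lee plays C at [x] → Kai plays M at [x-C] → (5, 1)
vs CE: Kai plays x → Lee plays C at [x] → Kai plays M at [x-C] → (5, 1)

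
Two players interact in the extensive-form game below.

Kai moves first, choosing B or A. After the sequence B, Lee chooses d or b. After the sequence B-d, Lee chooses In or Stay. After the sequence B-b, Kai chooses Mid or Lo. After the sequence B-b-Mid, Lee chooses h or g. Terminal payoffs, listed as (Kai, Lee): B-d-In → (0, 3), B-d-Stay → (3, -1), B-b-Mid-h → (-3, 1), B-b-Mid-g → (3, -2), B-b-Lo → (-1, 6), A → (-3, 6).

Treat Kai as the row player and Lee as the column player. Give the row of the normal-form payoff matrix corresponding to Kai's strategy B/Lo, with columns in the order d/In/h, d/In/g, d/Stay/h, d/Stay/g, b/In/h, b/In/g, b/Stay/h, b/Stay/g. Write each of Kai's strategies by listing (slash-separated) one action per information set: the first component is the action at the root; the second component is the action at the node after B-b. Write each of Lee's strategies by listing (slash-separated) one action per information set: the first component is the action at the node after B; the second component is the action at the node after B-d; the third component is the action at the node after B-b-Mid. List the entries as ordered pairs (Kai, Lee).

vs d/In/h: Kai plays B → Lee plays d at [B] → Lee plays In at [B-d] → (0, 3)
vs d/In/g: Kai plays B → Lee plays d at [B] → Lee plays In at [B-d] → (0, 3)
vs d/Stay/h: Kai plays B → Lee plays d at [B] → Lee plays Stay at [B-d] → (3, -1)
vs d/Stay/g: Kai plays B → Lee plays d at [B] → Lee plays Stay at [B-d] → (3, -1)
vs b/In/h: Kai plays B → Lee plays b at [B] → Kai plays Lo at [B-b] → (-1, 6)
vs b/In/g: Kai plays B → Lee plays b at [B] → Kai plays Lo at [B-b] → (-1, 6)
vs b/Stay/h: Kai plays B → Lee plays b at [B] → Kai plays Lo at [B-b] → (-1, 6)
vs b/Stay/g: Kai plays B → Lee plays b at [B] → Kai plays Lo at [B-b] → (-1, 6)

(0,3) (0,3) (3,-1) (3,-1) (-1,6) (-1,6) (-1,6) (-1,6)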